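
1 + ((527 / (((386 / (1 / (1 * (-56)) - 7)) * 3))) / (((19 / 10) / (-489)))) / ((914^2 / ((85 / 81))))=4636639001759 / 4631856463584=1.00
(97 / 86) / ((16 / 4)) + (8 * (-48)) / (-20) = 33509 / 1720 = 19.48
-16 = -16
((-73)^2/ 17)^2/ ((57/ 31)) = 880345471/ 16473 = 53441.72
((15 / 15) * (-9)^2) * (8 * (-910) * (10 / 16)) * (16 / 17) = -346870.59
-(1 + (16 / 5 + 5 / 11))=-256 / 55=-4.65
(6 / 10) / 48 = 1 / 80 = 0.01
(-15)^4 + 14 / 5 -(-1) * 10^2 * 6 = 256139 / 5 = 51227.80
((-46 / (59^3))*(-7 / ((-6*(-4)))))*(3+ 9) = 0.00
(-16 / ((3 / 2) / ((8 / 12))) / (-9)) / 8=8 / 81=0.10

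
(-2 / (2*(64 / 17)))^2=289 / 4096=0.07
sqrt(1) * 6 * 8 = 48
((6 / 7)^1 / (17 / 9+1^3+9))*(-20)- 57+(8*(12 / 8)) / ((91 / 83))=-462477 / 9737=-47.50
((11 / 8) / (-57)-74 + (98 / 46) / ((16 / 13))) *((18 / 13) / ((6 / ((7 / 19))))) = -10614947 / 1727024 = -6.15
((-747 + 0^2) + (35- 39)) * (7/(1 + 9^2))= -5257/82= -64.11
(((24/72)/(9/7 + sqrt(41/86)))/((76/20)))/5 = 1806/94183 -49 * sqrt(3526)/282549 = 0.01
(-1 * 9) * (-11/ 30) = 33/ 10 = 3.30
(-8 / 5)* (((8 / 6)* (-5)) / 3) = 32 / 9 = 3.56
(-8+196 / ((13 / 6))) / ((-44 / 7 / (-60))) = 112560 / 143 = 787.13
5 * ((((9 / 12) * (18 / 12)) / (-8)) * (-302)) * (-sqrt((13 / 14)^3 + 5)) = -511.42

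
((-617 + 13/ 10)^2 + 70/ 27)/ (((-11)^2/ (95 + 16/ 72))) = 298328.14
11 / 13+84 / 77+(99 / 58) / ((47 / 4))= 405865 / 194909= 2.08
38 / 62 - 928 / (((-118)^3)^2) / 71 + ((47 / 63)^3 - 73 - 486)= -25905744092428431172507 / 46428404171247621054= -557.97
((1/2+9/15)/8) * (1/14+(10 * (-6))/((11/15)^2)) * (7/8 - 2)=1699911/98560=17.25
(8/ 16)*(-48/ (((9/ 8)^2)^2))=-32768/ 2187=-14.98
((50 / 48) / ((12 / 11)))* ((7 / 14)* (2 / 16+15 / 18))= 6325 / 13824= 0.46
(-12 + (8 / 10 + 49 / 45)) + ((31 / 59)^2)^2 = -1094368162 / 109056249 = -10.03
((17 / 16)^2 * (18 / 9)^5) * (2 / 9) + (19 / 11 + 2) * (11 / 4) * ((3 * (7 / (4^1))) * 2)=8327 / 72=115.65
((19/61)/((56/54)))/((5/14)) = 513/610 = 0.84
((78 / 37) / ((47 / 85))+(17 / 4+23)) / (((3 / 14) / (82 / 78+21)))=650373710 / 203463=3196.52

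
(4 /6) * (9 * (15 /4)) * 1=45 /2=22.50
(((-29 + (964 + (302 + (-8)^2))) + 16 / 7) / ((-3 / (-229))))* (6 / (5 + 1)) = 696389 / 7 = 99484.14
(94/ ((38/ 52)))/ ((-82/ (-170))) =207740/ 779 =266.68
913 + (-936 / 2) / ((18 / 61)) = -673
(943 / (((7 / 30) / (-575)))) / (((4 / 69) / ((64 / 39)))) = -65782021.98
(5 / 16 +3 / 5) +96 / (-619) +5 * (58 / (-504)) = 567841 / 3119760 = 0.18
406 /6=203 /3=67.67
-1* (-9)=9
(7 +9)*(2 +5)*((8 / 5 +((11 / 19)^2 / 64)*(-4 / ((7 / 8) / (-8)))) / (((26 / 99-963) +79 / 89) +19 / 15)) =-3191132736 / 15276973807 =-0.21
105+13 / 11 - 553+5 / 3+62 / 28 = -204637 / 462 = -442.94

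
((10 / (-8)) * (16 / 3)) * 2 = -40 / 3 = -13.33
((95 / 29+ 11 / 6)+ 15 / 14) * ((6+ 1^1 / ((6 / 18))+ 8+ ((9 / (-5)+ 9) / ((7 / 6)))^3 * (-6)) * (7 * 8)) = -1798809607712 / 3730125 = -482238.43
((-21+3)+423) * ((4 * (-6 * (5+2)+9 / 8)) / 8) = -132435 / 16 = -8277.19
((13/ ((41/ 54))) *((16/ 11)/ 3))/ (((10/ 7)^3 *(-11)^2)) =160524/ 6821375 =0.02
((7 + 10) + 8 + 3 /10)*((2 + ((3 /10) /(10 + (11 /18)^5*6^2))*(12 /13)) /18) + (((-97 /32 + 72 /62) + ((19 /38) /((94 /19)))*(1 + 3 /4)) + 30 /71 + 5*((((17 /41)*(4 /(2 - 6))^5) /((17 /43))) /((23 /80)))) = -1470434276315361739 /88211970604461600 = -16.67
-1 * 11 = -11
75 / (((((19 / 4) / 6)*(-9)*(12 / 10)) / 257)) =-128500 / 57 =-2254.39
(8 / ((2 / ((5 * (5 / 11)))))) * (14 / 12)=350 / 33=10.61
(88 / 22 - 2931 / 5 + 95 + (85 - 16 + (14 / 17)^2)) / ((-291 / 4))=2413276 / 420495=5.74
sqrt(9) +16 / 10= 4.60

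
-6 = -6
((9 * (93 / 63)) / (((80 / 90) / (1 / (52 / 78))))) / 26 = 2511 / 2912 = 0.86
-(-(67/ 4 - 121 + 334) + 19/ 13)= 11871/ 52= 228.29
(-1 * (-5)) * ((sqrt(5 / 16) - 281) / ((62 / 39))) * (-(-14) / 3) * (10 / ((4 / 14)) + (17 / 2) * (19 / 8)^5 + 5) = -5717052051165 / 2031616 + 20345380965 * sqrt(5) / 8126464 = -2808443.44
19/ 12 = 1.58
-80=-80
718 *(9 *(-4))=-25848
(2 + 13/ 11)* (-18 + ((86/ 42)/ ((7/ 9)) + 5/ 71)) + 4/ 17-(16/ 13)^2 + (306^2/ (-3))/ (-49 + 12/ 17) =699081674842/ 1172290301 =596.34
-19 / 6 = -3.17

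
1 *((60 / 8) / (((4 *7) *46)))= 15 / 2576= 0.01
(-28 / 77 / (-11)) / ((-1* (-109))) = 4 / 13189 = 0.00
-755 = -755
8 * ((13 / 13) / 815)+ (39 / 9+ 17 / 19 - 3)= 103961 / 46455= 2.24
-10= -10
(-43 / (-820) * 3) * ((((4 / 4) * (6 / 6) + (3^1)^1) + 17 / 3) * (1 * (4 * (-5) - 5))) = -6235 / 164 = -38.02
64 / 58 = 32 / 29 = 1.10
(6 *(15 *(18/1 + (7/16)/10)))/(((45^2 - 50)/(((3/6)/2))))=25983/126400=0.21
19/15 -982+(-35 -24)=-15596/15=-1039.73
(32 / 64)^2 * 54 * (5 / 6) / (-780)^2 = 1 / 54080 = 0.00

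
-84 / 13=-6.46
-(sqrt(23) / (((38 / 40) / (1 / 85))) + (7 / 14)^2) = -1 / 4-4*sqrt(23) / 323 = -0.31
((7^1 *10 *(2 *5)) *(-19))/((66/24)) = -53200/11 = -4836.36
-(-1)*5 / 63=5 / 63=0.08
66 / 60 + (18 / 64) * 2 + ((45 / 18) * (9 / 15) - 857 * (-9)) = 617293 / 80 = 7716.16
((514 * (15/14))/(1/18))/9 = 7710/7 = 1101.43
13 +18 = 31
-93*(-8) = 744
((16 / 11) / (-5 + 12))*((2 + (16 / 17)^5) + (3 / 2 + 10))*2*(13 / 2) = 38.46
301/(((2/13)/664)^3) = 24199745775296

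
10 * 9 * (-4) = -360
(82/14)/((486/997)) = 40877/3402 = 12.02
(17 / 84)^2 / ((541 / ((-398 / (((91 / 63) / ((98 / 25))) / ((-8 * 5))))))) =115022 / 35165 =3.27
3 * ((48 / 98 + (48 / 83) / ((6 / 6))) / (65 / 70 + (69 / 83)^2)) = 2163312 / 1093477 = 1.98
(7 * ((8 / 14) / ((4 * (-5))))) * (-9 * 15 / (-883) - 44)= 8.77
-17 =-17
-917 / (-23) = 917 / 23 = 39.87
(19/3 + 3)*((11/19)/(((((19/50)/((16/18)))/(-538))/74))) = -4904838400/9747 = -503215.18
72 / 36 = 2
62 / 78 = 31 / 39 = 0.79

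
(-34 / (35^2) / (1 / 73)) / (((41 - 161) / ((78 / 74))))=16133 / 906500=0.02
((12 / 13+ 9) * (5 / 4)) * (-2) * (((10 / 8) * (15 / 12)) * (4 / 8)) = -16125 / 832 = -19.38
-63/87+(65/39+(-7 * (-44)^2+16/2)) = -1178246/87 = -13543.06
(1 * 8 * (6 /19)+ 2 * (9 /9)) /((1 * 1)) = 86 /19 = 4.53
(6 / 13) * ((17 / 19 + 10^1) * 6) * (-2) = -14904 / 247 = -60.34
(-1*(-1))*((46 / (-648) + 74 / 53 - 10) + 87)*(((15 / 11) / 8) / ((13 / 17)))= 114325085 / 6548256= 17.46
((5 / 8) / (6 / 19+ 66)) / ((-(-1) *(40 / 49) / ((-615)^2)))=4366.66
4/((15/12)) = 16/5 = 3.20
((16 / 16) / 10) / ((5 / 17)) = 17 / 50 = 0.34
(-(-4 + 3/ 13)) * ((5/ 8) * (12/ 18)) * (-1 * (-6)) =245/ 26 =9.42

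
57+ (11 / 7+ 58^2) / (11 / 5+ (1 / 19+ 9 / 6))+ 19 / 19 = 954.86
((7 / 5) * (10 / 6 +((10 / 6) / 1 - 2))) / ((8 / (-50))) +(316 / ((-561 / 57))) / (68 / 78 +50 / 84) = -558411 / 16643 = -33.55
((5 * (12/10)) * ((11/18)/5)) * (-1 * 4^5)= -750.93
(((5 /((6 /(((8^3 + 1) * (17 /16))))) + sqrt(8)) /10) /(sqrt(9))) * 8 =8 * sqrt(2) /15 + 969 /8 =121.88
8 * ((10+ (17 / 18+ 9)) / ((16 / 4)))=359 / 9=39.89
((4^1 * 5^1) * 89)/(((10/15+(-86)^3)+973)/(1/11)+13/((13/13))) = -2670/10478839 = -0.00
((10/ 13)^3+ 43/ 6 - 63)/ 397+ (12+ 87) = 517362151/ 5233254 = 98.86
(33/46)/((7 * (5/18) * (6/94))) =4653/805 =5.78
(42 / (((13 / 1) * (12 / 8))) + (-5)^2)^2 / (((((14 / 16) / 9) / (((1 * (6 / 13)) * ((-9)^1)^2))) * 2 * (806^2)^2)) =272519883 / 811294024356998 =0.00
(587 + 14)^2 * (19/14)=6862819/14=490201.36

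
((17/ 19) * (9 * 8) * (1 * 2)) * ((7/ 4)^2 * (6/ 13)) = 44982/ 247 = 182.11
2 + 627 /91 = 809 /91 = 8.89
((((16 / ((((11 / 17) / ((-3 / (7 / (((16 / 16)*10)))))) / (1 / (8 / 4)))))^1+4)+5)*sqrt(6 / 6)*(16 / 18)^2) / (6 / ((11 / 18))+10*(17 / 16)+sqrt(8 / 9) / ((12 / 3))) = -148558336 / 87371211+25434112*sqrt(2) / 1834795431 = -1.68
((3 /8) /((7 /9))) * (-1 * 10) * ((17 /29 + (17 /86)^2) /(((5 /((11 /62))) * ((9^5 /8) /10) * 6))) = -1053745 /43624115244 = -0.00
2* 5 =10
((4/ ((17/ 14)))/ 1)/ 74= 28/ 629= 0.04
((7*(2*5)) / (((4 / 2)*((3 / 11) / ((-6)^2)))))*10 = 46200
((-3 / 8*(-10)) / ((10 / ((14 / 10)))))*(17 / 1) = 357 / 40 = 8.92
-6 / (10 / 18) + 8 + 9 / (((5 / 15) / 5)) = 661 / 5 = 132.20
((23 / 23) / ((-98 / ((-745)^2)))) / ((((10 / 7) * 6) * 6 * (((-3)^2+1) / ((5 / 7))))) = -111005 / 14112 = -7.87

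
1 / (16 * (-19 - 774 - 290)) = -1 / 17328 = -0.00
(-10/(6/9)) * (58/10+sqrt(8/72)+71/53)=-5941/53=-112.09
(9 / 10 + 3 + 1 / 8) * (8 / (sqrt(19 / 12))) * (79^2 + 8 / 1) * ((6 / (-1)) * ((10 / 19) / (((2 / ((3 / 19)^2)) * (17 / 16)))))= -1738521792 * sqrt(57) / 2215457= -5924.53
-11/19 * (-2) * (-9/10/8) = -99/760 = -0.13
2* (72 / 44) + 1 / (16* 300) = 172811 / 52800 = 3.27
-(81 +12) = -93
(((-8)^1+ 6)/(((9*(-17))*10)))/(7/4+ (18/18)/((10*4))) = 8/10863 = 0.00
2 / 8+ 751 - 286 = 1861 / 4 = 465.25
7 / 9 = 0.78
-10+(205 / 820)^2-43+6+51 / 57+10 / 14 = -96459 / 2128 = -45.33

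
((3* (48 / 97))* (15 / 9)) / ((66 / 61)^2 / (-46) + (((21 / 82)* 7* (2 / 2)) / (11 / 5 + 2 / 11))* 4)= 2298331465 / 2772945208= 0.83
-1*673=-673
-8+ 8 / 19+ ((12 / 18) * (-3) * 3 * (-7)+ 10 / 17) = 11308 / 323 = 35.01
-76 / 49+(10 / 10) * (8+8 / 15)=5132 / 735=6.98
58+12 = 70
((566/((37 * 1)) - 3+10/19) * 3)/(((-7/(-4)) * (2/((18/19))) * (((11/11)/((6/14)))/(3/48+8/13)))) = 102960315/34033636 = 3.03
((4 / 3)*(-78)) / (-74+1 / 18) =1872 / 1331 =1.41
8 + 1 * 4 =12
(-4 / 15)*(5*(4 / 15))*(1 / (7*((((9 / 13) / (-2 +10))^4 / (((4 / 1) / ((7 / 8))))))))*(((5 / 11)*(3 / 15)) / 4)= -14974189568 / 159137055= -94.10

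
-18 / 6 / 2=-3 / 2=-1.50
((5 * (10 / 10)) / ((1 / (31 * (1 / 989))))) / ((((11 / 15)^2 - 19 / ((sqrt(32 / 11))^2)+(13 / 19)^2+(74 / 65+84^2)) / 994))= 5205963672000 / 235650204072559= 0.02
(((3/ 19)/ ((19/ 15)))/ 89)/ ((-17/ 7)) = -315/ 546193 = -0.00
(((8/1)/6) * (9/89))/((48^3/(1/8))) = 0.00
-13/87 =-0.15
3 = 3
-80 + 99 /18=-149 /2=-74.50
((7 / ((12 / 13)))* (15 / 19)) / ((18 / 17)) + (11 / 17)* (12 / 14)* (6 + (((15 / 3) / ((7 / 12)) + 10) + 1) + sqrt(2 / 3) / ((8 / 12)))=33* sqrt(6) / 119 + 22604807 / 1139544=20.52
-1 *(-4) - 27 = -23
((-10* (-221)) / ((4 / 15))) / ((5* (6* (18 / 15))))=5525 / 24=230.21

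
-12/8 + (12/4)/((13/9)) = 15/26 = 0.58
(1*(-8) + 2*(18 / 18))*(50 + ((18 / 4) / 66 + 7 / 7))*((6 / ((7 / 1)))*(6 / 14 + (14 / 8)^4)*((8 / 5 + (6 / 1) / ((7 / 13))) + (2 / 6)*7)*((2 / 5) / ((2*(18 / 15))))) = -1786122645 / 275968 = -6472.21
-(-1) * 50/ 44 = 25/ 22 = 1.14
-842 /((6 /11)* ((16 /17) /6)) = -78727 /8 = -9840.88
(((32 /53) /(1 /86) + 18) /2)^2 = 3433609 /2809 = 1222.36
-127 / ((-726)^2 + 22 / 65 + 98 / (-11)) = -0.00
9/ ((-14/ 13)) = -117/ 14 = -8.36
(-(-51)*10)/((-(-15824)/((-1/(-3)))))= 85/7912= 0.01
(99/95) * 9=891/95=9.38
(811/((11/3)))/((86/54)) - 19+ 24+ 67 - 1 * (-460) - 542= 60961/473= 128.88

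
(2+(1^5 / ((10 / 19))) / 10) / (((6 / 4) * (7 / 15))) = 219 / 70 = 3.13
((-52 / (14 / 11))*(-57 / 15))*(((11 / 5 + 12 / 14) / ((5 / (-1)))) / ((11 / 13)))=-687154 / 6125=-112.19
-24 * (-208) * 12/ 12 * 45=224640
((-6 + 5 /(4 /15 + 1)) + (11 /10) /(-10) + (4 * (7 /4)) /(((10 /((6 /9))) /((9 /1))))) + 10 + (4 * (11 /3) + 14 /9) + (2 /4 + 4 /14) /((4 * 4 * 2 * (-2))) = 108198511 /3830400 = 28.25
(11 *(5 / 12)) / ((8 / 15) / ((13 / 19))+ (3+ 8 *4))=3575 / 27908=0.13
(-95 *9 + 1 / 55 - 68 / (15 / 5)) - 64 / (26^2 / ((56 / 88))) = -24474908 / 27885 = -877.71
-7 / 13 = -0.54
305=305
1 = 1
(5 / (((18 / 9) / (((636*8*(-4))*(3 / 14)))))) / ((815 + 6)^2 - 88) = -25440 / 1572557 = -0.02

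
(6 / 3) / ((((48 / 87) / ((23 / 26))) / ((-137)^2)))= 12518923 / 208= 60187.13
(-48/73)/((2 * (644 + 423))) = -24/77891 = -0.00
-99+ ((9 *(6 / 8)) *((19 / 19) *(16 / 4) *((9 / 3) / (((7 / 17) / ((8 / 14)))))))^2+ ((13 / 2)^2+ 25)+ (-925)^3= -7600994765171 / 9604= -791440521.15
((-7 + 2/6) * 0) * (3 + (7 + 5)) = 0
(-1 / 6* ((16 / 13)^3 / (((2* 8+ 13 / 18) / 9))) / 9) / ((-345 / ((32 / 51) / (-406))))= -65536 / 787336901715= -0.00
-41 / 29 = -1.41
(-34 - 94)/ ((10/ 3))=-192/ 5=-38.40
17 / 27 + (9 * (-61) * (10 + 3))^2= 1375292780 / 27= 50936769.63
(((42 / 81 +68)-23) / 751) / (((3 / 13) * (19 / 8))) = 127816 / 1155789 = 0.11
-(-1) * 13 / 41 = 13 / 41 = 0.32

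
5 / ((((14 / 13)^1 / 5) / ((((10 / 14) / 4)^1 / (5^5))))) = 13 / 9800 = 0.00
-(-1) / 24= 1 / 24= 0.04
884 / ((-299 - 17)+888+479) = 884 / 1051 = 0.84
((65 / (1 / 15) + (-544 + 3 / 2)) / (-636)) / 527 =-865 / 670344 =-0.00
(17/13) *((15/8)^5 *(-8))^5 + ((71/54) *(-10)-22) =-115902862483877973877511673096037/404675448117003288576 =-286409425190.45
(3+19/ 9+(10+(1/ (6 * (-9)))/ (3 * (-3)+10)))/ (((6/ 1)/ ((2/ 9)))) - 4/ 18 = 491/ 1458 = 0.34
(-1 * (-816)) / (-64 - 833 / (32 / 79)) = -26112 / 67855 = -0.38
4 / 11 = 0.36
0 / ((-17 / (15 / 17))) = 0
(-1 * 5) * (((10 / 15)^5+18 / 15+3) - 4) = -403 / 243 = -1.66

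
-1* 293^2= -85849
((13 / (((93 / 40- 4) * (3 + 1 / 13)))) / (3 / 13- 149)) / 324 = 2197 / 41983272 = 0.00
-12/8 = -3/2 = -1.50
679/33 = 20.58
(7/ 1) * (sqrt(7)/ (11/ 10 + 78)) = 0.23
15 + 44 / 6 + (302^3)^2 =2275951024973059 / 3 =758650341657686.33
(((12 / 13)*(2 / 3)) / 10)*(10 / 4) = 2 / 13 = 0.15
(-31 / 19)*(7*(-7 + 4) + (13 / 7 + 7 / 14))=8091 / 266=30.42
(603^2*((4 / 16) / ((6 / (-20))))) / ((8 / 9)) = -5454135 / 16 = -340883.44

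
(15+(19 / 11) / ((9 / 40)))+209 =22936 / 99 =231.68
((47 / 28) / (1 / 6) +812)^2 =132457081 / 196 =675801.43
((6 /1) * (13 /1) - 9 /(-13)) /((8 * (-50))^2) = 0.00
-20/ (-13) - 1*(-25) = 345/ 13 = 26.54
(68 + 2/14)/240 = 159/560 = 0.28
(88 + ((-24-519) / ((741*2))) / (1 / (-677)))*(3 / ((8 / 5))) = 2490135 / 3952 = 630.09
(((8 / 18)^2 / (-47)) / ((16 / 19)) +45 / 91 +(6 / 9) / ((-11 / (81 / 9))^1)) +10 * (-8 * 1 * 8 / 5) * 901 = -439492962872 / 3810807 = -115328.06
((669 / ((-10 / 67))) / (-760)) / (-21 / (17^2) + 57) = 0.10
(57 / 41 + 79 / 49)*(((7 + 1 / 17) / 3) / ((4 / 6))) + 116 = 4323668 / 34153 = 126.60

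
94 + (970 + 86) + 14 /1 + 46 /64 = 37271 /32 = 1164.72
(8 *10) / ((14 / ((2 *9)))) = 720 / 7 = 102.86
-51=-51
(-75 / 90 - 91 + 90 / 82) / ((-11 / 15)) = 123.73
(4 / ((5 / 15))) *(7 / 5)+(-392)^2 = 768404 / 5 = 153680.80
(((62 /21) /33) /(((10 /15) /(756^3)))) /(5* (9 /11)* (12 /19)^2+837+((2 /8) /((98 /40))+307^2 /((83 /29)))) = 3356486900928 /1954741967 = 1717.10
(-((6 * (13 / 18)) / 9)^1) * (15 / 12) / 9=-65 / 972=-0.07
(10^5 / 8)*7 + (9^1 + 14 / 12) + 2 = 525073 / 6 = 87512.17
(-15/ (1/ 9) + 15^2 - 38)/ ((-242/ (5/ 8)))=-65/ 484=-0.13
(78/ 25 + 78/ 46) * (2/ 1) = 5538/ 575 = 9.63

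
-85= -85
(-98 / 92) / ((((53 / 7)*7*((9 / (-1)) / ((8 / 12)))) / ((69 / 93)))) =49 / 44361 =0.00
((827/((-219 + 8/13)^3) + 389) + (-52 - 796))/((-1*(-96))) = -4.78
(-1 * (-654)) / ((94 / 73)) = 23871 / 47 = 507.89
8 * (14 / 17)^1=112 / 17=6.59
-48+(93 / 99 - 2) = -1619 / 33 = -49.06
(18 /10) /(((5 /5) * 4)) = 9 /20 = 0.45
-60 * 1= -60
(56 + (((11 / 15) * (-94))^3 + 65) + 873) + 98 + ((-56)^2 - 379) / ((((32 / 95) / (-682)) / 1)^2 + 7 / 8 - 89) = -815263620156636735908 / 2497001835072375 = -326497.00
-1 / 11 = -0.09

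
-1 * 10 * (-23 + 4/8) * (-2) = -450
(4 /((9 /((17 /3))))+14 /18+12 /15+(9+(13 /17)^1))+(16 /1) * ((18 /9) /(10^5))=19882334 /1434375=13.86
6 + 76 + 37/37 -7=76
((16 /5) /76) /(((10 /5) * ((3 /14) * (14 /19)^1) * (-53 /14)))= -28 /795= -0.04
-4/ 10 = -2/ 5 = -0.40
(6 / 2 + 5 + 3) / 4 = 11 / 4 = 2.75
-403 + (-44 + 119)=-328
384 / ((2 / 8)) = 1536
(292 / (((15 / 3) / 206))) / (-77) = -60152 / 385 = -156.24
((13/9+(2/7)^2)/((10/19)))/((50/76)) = 242953/55125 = 4.41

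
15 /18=5 /6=0.83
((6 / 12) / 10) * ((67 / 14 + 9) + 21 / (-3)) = 19 / 56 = 0.34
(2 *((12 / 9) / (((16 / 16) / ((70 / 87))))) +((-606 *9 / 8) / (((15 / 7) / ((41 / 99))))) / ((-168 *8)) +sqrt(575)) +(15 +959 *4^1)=3877.22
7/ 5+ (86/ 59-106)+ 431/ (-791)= -103.69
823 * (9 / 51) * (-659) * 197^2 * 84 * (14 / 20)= -18564629541066 / 85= -218407406365.48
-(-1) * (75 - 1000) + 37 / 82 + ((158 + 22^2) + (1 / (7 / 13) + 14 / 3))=-475315 / 1722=-276.02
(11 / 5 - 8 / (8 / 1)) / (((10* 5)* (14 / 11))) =33 / 1750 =0.02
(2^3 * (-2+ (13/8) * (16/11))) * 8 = 256/11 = 23.27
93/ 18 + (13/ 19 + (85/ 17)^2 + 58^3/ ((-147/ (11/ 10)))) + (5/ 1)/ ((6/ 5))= -19900184/ 13965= -1425.00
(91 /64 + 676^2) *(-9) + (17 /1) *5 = -4112711.80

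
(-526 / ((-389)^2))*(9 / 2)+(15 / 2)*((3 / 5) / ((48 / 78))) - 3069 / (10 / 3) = -11057366151 / 12105680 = -913.40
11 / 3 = 3.67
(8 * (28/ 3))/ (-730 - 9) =-224/ 2217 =-0.10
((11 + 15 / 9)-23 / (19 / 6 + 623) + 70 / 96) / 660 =2409127 / 119021760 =0.02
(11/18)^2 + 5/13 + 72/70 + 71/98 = 2.51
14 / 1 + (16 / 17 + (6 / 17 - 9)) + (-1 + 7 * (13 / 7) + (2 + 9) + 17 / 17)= 515 / 17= 30.29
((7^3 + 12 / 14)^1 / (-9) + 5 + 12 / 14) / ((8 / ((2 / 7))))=-1019 / 882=-1.16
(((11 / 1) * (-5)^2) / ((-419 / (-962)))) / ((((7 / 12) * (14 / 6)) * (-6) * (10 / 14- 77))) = 264550 / 261037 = 1.01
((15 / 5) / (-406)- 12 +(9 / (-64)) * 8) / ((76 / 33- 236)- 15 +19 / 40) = 3518955 / 66513559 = 0.05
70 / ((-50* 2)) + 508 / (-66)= -2771 / 330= -8.40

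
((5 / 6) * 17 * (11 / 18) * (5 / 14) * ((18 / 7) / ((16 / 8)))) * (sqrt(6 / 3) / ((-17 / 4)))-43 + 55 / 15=-118 / 3-275 * sqrt(2) / 294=-40.66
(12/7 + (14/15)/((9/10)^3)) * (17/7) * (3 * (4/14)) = 1558696/250047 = 6.23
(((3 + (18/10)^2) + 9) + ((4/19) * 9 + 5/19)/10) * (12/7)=88098/3325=26.50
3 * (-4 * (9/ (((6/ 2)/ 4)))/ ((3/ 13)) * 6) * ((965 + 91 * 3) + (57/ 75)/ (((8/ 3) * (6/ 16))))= -115947936/ 25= -4637917.44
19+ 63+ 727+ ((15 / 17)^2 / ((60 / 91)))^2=1082959049 / 1336336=810.39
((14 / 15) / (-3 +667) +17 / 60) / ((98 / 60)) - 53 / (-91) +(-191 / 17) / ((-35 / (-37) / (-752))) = 40142943202 / 4494035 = 8932.49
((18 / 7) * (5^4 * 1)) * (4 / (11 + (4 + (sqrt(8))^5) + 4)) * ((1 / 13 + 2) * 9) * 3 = 1802.30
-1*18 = -18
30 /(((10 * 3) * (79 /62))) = 62 /79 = 0.78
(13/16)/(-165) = -13/2640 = -0.00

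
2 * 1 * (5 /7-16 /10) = -62 /35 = -1.77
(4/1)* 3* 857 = 10284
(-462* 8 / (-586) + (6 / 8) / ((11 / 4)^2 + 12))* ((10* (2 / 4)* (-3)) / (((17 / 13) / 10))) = -1134783000 / 1559053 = -727.87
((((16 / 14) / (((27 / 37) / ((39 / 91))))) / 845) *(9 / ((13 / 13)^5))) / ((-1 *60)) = -74 / 621075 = -0.00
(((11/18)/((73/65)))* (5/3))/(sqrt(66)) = 325* sqrt(66)/23652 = 0.11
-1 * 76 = -76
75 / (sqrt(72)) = 25*sqrt(2) / 4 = 8.84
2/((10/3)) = 0.60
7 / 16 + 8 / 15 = 233 / 240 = 0.97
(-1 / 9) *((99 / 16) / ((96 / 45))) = -165 / 512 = -0.32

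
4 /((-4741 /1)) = -4 /4741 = -0.00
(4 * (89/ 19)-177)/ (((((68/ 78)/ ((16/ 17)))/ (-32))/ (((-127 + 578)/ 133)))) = 13539871488/ 730303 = 18540.07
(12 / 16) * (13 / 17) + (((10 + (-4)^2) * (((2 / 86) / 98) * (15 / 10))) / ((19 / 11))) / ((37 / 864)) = 70369923 / 100723028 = 0.70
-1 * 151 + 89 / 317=-47778 / 317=-150.72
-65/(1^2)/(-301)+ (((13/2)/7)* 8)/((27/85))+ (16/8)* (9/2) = 264958/8127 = 32.60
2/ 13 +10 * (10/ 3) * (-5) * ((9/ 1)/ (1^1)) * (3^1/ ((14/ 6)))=-175486/ 91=-1928.42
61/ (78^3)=61/ 474552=0.00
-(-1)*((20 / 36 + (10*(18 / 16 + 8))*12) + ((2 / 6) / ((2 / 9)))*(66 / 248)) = 2446171 / 2232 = 1095.95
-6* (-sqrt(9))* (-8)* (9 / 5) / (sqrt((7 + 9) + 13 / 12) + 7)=-108864 / 1915 + 2592* sqrt(615) / 1915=-23.28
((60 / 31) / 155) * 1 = 12 / 961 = 0.01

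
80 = 80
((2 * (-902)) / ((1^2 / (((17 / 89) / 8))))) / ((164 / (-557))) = 104159 / 712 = 146.29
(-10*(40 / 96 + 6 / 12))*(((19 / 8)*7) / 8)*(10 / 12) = -36575 / 2304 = -15.87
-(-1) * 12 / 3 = 4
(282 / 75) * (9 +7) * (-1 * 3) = -4512 / 25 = -180.48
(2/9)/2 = 1/9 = 0.11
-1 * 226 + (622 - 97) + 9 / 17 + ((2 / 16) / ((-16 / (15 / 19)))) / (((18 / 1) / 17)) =74301019 / 248064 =299.52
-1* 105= -105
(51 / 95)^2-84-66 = -1351149 / 9025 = -149.71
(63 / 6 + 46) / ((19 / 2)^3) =452 / 6859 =0.07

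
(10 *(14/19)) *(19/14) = 10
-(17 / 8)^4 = -83521 / 4096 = -20.39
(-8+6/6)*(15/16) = -105/16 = -6.56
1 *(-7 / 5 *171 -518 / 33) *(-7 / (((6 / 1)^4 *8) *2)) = 294637 / 3421440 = 0.09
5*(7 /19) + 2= 73 /19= 3.84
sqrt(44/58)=sqrt(638)/29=0.87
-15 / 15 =-1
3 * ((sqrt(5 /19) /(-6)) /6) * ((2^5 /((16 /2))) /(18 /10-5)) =5 * sqrt(95) /912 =0.05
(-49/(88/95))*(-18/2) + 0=41895/88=476.08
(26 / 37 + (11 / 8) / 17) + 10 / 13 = 101579 / 65416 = 1.55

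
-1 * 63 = -63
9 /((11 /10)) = 90 /11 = 8.18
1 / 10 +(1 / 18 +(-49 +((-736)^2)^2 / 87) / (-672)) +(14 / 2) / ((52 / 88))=-19073200281529 / 3800160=-5019051.90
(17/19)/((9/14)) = 238/171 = 1.39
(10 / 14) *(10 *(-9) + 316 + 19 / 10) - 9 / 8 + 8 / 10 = 45489 / 280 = 162.46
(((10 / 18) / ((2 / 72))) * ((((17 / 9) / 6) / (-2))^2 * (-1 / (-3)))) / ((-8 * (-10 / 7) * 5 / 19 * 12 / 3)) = 38437 / 2799360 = 0.01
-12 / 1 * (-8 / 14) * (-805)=-5520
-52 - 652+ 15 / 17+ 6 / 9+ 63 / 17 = -35636 / 51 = -698.75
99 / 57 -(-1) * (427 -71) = 6797 / 19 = 357.74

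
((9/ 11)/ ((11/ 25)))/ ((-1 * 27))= -25/ 363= -0.07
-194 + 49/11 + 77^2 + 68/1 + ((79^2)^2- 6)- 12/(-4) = 428514740/11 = 38955885.45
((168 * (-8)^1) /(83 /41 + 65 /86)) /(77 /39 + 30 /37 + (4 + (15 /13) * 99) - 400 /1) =3419148096 /1973216461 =1.73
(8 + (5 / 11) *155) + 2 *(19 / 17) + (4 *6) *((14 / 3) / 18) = 146273 / 1683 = 86.91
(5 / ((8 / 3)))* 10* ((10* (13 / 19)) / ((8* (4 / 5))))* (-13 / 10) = -63375 / 2432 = -26.06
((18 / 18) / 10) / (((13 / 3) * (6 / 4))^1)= 1 / 65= 0.02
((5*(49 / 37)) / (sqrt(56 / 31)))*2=35*sqrt(434) / 74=9.85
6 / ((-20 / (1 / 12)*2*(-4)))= 0.00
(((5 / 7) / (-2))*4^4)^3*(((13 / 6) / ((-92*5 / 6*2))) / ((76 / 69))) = 9804.76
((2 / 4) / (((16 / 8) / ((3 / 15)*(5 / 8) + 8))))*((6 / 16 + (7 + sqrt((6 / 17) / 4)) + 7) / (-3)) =-7475 / 768 - 65*sqrt(102) / 3264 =-9.93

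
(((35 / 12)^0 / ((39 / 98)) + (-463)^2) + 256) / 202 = 8370473 / 7878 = 1062.51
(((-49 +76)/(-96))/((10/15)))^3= -19683/262144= -0.08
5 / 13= 0.38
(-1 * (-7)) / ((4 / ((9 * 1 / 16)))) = 0.98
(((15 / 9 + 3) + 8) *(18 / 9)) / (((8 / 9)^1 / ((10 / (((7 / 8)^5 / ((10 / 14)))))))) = 46694400 / 117649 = 396.90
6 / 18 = 1 / 3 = 0.33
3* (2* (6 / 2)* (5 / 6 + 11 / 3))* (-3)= -243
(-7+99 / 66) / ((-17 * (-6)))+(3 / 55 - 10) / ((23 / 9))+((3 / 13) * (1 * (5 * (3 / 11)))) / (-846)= -622183127 / 157674660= -3.95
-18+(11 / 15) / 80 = -21589 / 1200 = -17.99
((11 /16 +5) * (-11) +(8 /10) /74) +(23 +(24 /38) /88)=-24463817 /618640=-39.54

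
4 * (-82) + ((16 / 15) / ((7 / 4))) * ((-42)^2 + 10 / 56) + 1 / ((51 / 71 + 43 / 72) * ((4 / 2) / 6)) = 741025232 / 988575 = 749.59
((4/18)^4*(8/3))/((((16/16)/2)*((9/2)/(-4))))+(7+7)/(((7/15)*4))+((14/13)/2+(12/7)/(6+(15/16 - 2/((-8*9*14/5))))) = 266863096841/32254571466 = 8.27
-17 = -17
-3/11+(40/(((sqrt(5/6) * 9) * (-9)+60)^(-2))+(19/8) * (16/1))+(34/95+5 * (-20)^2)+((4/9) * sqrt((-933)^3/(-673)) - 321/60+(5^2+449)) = -64800 * sqrt(30)+1244 * sqrt(627909)/2019+1526564153/4180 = 10770.76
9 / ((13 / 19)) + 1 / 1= 184 / 13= 14.15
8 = 8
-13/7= -1.86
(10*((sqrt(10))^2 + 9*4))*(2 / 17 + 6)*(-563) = -26933920 / 17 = -1584348.24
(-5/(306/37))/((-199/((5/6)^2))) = 4625/2192184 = 0.00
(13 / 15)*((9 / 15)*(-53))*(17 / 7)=-11713 / 175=-66.93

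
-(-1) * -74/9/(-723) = 74/6507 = 0.01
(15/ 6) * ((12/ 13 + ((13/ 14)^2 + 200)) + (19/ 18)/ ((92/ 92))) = 23257735/ 45864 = 507.10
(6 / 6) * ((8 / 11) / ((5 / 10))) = 16 / 11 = 1.45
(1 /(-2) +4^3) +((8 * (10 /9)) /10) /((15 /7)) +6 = 18877 /270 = 69.91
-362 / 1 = -362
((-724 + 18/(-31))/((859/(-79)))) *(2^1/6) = 1774498/79887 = 22.21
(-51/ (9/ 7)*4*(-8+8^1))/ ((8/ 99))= 0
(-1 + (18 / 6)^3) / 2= 13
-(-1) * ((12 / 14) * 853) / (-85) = -5118 / 595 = -8.60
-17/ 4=-4.25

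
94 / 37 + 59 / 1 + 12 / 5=11829 / 185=63.94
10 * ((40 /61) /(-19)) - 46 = -53714 /1159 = -46.35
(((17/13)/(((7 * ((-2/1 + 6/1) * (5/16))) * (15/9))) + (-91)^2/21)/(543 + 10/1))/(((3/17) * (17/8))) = 1.90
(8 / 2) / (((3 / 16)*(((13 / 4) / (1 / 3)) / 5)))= 1280 / 117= 10.94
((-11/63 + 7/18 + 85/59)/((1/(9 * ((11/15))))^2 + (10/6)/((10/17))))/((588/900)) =111649725/125894377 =0.89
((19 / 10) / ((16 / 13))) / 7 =247 / 1120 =0.22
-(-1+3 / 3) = 0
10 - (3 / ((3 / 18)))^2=-314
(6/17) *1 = 6/17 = 0.35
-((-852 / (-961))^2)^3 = -0.49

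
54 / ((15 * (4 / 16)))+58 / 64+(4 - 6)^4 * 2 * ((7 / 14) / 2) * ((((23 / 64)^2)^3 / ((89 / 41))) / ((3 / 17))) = 15.35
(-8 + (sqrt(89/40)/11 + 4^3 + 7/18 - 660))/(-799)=10865/14382 - sqrt(890)/175780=0.76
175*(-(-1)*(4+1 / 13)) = 9275 / 13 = 713.46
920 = 920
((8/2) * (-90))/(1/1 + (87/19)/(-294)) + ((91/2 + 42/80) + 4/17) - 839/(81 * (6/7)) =-33470767459/100961640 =-331.52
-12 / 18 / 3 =-2 / 9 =-0.22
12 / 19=0.63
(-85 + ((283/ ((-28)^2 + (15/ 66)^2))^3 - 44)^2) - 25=5440717582730719054958792265803167426/ 2986346647569272346852091973372881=1821.86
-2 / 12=-1 / 6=-0.17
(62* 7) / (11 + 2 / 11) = 4774 / 123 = 38.81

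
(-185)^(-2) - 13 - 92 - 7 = -3833199 / 34225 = -112.00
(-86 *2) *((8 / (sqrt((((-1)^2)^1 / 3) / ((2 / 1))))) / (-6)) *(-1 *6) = -3370.50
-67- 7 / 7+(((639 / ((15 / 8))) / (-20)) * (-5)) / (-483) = -54882 / 805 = -68.18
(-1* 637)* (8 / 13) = -392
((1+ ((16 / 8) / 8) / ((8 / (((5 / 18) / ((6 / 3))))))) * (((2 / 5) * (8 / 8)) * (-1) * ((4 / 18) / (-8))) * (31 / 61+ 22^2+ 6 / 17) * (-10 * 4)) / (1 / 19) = -11053074383 / 2687904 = -4112.15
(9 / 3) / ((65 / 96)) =4.43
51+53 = 104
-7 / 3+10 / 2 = 8 / 3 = 2.67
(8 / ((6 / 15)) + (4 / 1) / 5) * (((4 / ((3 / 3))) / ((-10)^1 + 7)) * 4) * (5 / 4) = -416 / 3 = -138.67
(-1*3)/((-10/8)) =12/5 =2.40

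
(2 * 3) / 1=6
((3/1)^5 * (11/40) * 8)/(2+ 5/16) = 42768/185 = 231.18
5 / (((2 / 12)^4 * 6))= 1080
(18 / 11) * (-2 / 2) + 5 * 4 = 202 / 11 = 18.36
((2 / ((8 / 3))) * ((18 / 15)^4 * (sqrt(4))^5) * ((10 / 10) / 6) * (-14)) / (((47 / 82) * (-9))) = 661248 / 29375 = 22.51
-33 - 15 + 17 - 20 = -51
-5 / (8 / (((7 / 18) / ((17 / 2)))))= -35 / 1224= -0.03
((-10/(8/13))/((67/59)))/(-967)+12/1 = 3113707/259156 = 12.01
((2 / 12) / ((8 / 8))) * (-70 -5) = -25 / 2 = -12.50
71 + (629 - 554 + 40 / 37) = 147.08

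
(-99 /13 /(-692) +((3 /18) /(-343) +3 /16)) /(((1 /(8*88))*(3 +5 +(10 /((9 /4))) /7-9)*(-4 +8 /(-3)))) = 145176669 /2534623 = 57.28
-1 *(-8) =8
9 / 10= 0.90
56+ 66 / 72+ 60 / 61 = 42383 / 732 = 57.90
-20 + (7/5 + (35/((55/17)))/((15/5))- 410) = -70124/165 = -424.99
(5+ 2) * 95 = 665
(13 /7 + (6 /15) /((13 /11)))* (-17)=-16983 /455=-37.33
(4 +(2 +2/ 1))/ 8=1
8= 8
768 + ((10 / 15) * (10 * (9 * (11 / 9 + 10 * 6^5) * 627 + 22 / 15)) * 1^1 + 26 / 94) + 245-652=1237434704096 / 423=2925377551.05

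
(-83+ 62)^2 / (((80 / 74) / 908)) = 3703959 / 10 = 370395.90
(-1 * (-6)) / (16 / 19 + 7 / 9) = 3.70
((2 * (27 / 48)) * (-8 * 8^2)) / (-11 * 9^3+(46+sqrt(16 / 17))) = 2304 * sqrt(17) / 1080668377+78071616 / 1080668377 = 0.07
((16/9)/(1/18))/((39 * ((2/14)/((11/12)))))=616/117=5.26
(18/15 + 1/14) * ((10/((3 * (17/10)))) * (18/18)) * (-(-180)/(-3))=-17800/119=-149.58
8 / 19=0.42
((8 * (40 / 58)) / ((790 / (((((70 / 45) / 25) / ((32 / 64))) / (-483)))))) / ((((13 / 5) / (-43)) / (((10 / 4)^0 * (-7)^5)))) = -46252864 / 92476215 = -0.50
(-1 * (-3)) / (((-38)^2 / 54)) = 81 / 722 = 0.11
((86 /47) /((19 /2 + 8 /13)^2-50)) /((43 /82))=0.07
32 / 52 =8 / 13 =0.62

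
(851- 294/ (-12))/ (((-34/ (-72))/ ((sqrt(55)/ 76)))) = 927*sqrt(55)/ 38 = 180.92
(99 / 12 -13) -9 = -13.75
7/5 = 1.40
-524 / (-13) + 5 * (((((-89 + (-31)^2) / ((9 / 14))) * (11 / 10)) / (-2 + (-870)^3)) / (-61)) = 94717755238112 / 2349867962637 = 40.31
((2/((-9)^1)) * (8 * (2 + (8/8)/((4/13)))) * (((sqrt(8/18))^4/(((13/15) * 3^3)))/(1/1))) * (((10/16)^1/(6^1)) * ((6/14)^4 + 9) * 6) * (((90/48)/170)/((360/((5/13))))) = -30125/5747080248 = -0.00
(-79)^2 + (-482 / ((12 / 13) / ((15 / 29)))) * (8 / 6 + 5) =788299 / 174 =4530.45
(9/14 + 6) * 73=6789/14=484.93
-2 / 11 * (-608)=1216 / 11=110.55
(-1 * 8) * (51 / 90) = -68 / 15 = -4.53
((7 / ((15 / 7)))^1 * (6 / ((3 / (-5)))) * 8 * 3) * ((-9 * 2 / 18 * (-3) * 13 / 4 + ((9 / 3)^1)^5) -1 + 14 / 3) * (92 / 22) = -27742232 / 33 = -840673.70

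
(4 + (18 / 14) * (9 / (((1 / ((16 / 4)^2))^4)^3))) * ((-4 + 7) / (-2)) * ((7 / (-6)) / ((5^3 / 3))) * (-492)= -8413005578904807516 / 125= -67304044631238460.13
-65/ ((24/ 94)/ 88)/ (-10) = 6721/ 3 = 2240.33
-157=-157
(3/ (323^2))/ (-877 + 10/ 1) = -1/ 30151081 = -0.00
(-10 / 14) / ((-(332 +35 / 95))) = 19 / 8841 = 0.00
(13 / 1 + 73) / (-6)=-43 / 3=-14.33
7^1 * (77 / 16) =539 / 16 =33.69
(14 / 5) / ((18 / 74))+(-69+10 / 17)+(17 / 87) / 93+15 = -28815101 / 687735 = -41.90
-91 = -91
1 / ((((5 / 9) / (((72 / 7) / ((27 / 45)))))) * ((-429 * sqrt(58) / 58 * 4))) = -18 * sqrt(58) / 1001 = -0.14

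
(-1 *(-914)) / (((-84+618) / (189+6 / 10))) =144412 / 445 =324.52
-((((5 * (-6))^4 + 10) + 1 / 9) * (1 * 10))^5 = -2059039829593857972511537456877145100000 / 59049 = -34870020315227319218133030000000000.00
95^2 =9025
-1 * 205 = -205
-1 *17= -17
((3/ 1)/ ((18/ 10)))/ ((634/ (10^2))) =250/ 951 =0.26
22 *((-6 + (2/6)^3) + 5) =-572/27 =-21.19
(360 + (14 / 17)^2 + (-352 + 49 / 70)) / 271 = 27103 / 783190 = 0.03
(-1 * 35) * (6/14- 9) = 300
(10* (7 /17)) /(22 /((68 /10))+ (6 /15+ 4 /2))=350 /479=0.73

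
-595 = -595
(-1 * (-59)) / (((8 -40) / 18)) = -531 / 16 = -33.19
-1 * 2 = -2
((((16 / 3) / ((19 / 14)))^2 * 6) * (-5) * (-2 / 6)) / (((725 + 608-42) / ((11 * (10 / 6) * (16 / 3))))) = 441548800 / 37750131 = 11.70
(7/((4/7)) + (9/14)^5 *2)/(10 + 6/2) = 3353221/3495856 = 0.96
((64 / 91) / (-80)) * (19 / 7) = -76 / 3185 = -0.02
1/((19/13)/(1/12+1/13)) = 25/228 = 0.11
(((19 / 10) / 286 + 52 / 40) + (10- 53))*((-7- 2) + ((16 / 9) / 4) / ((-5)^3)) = 1207812347 / 3217500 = 375.39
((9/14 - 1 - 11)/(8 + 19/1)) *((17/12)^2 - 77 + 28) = 358651/18144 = 19.77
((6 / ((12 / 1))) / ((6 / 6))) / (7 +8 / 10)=5 / 78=0.06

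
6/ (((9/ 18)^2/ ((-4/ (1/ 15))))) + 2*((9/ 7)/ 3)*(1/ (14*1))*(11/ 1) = -70527/ 49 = -1439.33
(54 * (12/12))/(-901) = -54/901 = -0.06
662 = 662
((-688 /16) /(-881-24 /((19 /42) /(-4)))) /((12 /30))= 4085 /25414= 0.16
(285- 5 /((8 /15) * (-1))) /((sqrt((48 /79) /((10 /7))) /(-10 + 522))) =12560 * sqrt(16590) /7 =231107.90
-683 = -683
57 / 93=19 / 31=0.61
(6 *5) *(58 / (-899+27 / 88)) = -30624 / 15817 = -1.94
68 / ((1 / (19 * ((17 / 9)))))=21964 / 9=2440.44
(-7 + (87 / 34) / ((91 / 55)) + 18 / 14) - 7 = -34553 / 3094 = -11.17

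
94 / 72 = 47 / 36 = 1.31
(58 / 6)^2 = 841 / 9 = 93.44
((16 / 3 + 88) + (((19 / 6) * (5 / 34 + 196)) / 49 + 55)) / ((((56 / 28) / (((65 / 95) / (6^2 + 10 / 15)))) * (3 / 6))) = 20922863 / 6963880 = 3.00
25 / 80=5 / 16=0.31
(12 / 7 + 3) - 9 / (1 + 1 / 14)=-129 / 35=-3.69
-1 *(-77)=77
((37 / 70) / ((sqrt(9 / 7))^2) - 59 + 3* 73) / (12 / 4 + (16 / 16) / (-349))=5038513 / 94140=53.52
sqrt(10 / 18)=sqrt(5) / 3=0.75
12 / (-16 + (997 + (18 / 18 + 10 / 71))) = 71 / 5811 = 0.01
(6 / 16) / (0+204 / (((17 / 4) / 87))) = 1 / 11136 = 0.00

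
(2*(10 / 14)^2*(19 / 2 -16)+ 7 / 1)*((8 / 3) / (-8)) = -6 / 49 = -0.12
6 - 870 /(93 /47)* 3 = -40704 /31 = -1313.03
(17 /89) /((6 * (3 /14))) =0.15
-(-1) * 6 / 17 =6 / 17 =0.35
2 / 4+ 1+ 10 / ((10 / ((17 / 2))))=10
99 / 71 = 1.39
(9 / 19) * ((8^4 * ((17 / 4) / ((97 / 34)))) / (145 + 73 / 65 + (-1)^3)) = 346245120 / 17385019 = 19.92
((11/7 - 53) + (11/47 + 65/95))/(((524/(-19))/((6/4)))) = 236805/86198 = 2.75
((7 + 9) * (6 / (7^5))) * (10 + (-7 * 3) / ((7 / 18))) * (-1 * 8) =33792 / 16807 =2.01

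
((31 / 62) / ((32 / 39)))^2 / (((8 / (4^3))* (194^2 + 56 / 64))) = 169 / 2141120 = 0.00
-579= -579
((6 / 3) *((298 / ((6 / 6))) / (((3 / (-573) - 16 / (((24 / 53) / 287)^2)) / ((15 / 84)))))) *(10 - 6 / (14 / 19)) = -66594060 / 2165434143803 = -0.00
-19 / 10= -1.90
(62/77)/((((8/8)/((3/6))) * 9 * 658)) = 31/455994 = 0.00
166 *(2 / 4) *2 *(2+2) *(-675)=-448200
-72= -72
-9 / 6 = -1.50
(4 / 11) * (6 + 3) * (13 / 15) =156 / 55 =2.84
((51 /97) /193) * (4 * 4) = 0.04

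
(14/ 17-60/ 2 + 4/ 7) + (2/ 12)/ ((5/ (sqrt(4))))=-50941/ 1785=-28.54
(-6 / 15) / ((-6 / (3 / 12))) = 1 / 60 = 0.02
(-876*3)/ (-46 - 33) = 2628/ 79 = 33.27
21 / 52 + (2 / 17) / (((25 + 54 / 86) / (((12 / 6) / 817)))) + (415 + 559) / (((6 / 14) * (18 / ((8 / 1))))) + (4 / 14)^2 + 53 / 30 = 61973753942689 / 61219152540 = 1012.33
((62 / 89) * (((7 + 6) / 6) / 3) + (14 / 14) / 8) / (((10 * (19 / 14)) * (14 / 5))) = 4025 / 243504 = 0.02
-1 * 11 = -11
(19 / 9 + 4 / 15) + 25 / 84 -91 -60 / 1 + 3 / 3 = -185629 / 1260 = -147.32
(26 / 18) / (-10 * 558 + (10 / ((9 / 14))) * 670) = 0.00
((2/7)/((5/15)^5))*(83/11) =40338/77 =523.87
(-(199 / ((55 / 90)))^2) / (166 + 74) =-441.83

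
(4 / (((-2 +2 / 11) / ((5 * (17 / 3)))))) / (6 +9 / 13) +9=-82 / 261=-0.31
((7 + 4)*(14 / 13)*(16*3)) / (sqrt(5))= 7392*sqrt(5) / 65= 254.29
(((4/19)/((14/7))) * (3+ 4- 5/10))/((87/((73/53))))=0.01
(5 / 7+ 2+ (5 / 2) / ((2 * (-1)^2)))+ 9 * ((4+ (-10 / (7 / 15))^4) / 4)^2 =576672270036446109 / 23059204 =25008333767.13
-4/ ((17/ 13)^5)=-1485172/ 1419857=-1.05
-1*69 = -69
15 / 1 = 15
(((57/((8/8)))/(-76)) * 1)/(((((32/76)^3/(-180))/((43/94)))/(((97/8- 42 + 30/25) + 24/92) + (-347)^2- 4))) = 881907166208241/8855552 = 99588051.23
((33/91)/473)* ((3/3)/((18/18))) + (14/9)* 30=547829/11739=46.67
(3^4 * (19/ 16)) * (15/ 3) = 7695/ 16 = 480.94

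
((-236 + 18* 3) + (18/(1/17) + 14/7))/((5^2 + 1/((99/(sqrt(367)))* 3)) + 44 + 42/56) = 12403596744/6866270897 - 598752* sqrt(367)/6866270897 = 1.80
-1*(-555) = 555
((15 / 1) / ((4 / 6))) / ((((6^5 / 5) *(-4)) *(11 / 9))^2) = 125 / 321159168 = 0.00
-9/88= -0.10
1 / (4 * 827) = 1 / 3308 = 0.00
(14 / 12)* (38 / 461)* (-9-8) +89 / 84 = -22279 / 38724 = -0.58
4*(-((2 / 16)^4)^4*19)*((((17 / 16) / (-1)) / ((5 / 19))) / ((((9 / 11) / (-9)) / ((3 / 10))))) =-202521 / 56294995342131200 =-0.00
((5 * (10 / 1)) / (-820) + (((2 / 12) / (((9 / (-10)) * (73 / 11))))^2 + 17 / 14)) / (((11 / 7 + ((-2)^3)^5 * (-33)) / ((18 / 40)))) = 0.00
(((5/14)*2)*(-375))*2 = -535.71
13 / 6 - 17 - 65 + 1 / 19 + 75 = -545 / 114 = -4.78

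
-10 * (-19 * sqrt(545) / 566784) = 95 * sqrt(545) / 283392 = 0.01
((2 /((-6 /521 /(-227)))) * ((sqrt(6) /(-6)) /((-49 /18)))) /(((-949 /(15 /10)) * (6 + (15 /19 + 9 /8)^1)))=-8988292 * sqrt(6) /18646901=-1.18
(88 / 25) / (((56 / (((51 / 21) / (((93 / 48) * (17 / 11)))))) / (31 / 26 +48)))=1238072 / 493675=2.51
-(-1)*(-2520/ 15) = -168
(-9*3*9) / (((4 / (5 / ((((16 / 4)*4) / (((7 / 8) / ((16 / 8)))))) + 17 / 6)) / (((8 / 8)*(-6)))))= 554283 / 512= 1082.58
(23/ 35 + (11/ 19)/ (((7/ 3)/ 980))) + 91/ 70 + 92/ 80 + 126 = 198045/ 532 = 372.27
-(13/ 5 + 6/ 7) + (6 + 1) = 124/ 35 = 3.54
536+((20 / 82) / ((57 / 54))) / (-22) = 4592894 / 8569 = 535.99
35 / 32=1.09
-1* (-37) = 37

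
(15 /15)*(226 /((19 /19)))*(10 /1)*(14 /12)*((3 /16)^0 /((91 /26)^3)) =9040 /147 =61.50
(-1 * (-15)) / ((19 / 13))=195 / 19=10.26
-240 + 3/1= -237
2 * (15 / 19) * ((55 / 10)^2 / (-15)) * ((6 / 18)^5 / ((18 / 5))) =-605 / 166212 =-0.00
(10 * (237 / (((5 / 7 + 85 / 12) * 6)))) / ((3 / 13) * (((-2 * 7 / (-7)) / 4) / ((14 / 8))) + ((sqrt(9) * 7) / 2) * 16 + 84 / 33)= 3321318 / 11186221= 0.30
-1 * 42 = -42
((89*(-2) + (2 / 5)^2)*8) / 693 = -3952 / 1925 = -2.05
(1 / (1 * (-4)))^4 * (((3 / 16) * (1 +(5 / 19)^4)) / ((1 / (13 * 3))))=7660341 / 266897408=0.03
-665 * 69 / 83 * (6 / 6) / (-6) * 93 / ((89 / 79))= 112372365 / 14774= 7606.09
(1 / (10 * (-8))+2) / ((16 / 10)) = 159 / 128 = 1.24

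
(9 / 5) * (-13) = -117 / 5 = -23.40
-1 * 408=-408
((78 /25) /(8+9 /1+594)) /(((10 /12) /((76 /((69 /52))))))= 47424 /135125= 0.35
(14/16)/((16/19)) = 133/128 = 1.04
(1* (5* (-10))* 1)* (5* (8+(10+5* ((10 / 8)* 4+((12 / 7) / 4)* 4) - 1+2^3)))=-102500 / 7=-14642.86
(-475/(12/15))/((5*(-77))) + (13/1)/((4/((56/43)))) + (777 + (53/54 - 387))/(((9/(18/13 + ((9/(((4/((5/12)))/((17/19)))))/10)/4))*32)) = 4169263074875/542664105984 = 7.68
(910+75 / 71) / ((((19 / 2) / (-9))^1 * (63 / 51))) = -6597870 / 9443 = -698.70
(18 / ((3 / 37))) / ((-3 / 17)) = -1258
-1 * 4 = -4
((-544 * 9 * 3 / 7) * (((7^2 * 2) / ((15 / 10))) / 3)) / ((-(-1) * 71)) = -45696 / 71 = -643.61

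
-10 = -10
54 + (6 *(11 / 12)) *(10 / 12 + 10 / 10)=769 / 12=64.08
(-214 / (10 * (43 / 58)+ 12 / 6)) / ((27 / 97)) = -601982 / 7371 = -81.67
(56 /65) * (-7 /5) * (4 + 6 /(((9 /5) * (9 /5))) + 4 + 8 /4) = -25088 /1755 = -14.30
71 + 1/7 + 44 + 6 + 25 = 1023/7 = 146.14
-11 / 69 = -0.16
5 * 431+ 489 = 2644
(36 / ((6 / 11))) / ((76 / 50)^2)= 20625 / 722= 28.57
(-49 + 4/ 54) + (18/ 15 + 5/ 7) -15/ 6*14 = -77501/ 945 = -82.01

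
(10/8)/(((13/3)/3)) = 45/52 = 0.87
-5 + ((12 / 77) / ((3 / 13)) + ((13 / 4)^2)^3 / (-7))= -54458867 / 315392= -172.67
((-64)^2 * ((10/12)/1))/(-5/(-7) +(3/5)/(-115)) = 20608000/4281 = 4813.83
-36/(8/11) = -99/2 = -49.50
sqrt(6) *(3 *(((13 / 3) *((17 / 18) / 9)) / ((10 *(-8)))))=-221 *sqrt(6) / 12960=-0.04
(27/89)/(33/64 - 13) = -1728/71111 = -0.02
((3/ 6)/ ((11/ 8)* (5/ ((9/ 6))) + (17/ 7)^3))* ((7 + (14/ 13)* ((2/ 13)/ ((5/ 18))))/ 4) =6605151/ 131517490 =0.05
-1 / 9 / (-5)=1 / 45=0.02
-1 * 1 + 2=1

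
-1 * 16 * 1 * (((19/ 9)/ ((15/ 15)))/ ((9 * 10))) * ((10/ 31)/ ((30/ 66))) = -3344/ 12555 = -0.27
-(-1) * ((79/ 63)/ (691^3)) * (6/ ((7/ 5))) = 790/ 48501087537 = 0.00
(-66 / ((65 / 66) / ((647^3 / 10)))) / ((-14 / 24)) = 7078674841128 / 2275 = 3111505424.67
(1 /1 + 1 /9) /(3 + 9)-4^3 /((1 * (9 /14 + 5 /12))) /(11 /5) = -1446625 /52866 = -27.36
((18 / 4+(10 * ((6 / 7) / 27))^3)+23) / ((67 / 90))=68842925 / 1861461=36.98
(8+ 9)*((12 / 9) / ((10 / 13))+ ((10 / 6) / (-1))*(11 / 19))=1241 / 95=13.06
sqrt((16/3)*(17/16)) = sqrt(51)/3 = 2.38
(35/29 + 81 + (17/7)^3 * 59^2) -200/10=496581209/9947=49922.71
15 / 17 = 0.88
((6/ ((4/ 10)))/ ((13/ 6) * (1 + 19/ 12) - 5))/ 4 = 270/ 43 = 6.28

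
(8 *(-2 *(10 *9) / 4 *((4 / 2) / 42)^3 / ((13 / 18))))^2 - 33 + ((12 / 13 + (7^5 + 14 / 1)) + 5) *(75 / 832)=72622706553 / 48941984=1483.85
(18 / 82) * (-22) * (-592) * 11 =1289376 / 41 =31448.20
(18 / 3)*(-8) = -48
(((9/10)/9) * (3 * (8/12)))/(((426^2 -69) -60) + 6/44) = 22/19948185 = 0.00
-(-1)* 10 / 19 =10 / 19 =0.53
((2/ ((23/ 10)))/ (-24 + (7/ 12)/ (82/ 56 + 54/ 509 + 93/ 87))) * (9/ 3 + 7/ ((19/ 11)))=-8770522440/ 34006773211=-0.26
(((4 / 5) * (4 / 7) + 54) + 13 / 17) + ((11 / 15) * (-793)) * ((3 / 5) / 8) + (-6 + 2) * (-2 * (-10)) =-1627757 / 23800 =-68.39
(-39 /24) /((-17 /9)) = 117 /136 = 0.86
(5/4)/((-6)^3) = -5/864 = -0.01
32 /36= 8 /9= 0.89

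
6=6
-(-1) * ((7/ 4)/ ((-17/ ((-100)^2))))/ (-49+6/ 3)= 17500/ 799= 21.90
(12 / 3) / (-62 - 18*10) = -2 / 121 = -0.02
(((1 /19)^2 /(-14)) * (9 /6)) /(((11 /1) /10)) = -0.00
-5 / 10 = -1 / 2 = -0.50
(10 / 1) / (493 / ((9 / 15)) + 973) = 15 / 2692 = 0.01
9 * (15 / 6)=45 / 2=22.50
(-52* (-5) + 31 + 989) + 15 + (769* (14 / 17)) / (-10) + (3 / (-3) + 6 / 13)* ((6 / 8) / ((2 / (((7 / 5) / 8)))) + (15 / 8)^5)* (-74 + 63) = 49581300671 / 36208640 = 1369.32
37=37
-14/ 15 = -0.93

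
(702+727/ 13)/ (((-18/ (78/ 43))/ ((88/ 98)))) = -433532/ 6321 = -68.59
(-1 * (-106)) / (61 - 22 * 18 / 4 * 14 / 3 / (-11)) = 106 / 103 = 1.03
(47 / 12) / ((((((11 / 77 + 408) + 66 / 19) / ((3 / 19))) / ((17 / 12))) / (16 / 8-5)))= -5593 / 875920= -0.01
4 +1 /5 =21 /5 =4.20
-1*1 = -1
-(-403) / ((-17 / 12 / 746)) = -3607656 / 17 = -212215.06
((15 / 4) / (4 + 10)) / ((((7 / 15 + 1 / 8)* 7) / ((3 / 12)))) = 225 / 13916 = 0.02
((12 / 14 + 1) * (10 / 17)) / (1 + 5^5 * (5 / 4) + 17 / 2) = 0.00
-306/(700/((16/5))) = -1224/875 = -1.40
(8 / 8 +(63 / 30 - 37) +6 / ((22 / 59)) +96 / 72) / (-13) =5437 / 4290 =1.27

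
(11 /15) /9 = 11 /135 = 0.08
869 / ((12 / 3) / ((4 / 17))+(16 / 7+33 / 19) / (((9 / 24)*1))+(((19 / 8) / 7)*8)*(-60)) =-346731 / 53917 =-6.43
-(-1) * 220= 220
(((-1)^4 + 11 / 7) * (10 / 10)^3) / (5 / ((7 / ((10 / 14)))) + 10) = 126 / 515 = 0.24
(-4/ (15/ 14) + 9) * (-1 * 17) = -1343/ 15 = -89.53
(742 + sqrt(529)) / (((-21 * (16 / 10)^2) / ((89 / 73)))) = -17.35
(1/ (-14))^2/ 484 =1/ 94864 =0.00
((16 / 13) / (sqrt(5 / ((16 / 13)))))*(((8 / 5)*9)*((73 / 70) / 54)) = 9344*sqrt(65) / 443625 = 0.17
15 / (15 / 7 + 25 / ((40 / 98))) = 84 / 355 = 0.24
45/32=1.41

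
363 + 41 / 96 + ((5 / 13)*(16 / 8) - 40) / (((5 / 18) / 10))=-1309003 / 1248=-1048.88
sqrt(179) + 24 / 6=4 + sqrt(179)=17.38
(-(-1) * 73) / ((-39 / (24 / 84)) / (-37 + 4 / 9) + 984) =0.07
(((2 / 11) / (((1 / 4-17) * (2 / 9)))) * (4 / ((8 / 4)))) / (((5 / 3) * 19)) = -216 / 70015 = -0.00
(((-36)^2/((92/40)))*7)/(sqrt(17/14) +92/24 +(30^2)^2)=18517854035520/3802791593238131 - 1632960*sqrt(238)/3802791593238131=0.00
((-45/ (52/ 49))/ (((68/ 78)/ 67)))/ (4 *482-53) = -1.74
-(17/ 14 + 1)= -2.21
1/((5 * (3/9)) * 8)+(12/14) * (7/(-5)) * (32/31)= -1443/1240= -1.16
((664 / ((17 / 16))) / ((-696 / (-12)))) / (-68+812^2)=1328 / 81255767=0.00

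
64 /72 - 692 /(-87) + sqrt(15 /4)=10.78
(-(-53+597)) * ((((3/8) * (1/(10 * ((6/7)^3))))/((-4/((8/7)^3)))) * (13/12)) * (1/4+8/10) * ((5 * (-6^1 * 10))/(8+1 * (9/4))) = -49504/123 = -402.47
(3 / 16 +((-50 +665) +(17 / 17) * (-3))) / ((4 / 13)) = 127335 / 64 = 1989.61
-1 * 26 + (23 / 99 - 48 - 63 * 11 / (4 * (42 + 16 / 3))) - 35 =-6322045 / 56232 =-112.43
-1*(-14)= 14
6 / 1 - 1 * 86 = -80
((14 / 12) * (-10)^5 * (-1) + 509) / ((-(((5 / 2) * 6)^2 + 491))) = -351527 / 2148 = -163.65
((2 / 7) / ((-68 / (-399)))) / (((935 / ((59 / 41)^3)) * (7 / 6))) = 35119809 / 7668495065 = 0.00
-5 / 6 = -0.83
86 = 86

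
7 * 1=7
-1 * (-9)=9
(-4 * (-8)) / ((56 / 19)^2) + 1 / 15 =5513 / 1470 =3.75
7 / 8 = 0.88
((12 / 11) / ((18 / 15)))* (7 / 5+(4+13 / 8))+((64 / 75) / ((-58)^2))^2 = 1117946041889 / 175052047500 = 6.39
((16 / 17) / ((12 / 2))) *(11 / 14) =44 / 357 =0.12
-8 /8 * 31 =-31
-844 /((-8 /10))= 1055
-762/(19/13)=-9906/19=-521.37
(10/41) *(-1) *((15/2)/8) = -0.23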